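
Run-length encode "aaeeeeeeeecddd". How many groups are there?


Input: aaeeeeeeeecddd
Scanning for consecutive runs:
  Group 1: 'a' x 2 (positions 0-1)
  Group 2: 'e' x 8 (positions 2-9)
  Group 3: 'c' x 1 (positions 10-10)
  Group 4: 'd' x 3 (positions 11-13)
Total groups: 4

4


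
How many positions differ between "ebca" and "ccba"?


Comparing "ebca" and "ccba" position by position:
  Position 0: 'e' vs 'c' => DIFFER
  Position 1: 'b' vs 'c' => DIFFER
  Position 2: 'c' vs 'b' => DIFFER
  Position 3: 'a' vs 'a' => same
Positions that differ: 3

3


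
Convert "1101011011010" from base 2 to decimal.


Input: "1101011011010" in base 2
Positional expansion:
  Digit '1' (value 1) x 2^12 = 4096
  Digit '1' (value 1) x 2^11 = 2048
  Digit '0' (value 0) x 2^10 = 0
  Digit '1' (value 1) x 2^9 = 512
  Digit '0' (value 0) x 2^8 = 0
  Digit '1' (value 1) x 2^7 = 128
  Digit '1' (value 1) x 2^6 = 64
  Digit '0' (value 0) x 2^5 = 0
  Digit '1' (value 1) x 2^4 = 16
  Digit '1' (value 1) x 2^3 = 8
  Digit '0' (value 0) x 2^2 = 0
  Digit '1' (value 1) x 2^1 = 2
  Digit '0' (value 0) x 2^0 = 0
Sum = 6874

6874


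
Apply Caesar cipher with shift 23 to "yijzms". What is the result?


Caesar cipher: shift "yijzms" by 23
  'y' (pos 24) + 23 = pos 21 = 'v'
  'i' (pos 8) + 23 = pos 5 = 'f'
  'j' (pos 9) + 23 = pos 6 = 'g'
  'z' (pos 25) + 23 = pos 22 = 'w'
  'm' (pos 12) + 23 = pos 9 = 'j'
  's' (pos 18) + 23 = pos 15 = 'p'
Result: vfgwjp

vfgwjp


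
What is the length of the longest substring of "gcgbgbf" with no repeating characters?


Input: "gcgbgbf"
Sliding window (track last position of each char):
  Position 0 ('g'): window [0,0] length 1 -- new best
  Position 1 ('c'): window [0,1] length 2 -- new best
  Position 2 ('g'): repeat (last at 0), move window start to 1
  Position 2 ('g'): window [1,2] length 2
  Position 3 ('b'): window [1,3] length 3 -- new best
  Position 4 ('g'): repeat (last at 2), move window start to 3
  Position 4 ('g'): window [3,4] length 2
  Position 5 ('b'): repeat (last at 3), move window start to 4
  Position 5 ('b'): window [4,5] length 2
  Position 6 ('f'): window [4,6] length 3
Longest substring with no repeats: "cgb" with length 3

3


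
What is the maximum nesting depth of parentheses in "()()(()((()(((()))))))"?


Input: "()()(()((()(((()))))))"
Tracking depth:
  Position 0 '(': depth becomes 1
  Position 1 ')': depth becomes 0
  Position 2 '(': depth becomes 1
  Position 3 ')': depth becomes 0
  Position 4 '(': depth becomes 1
  Position 5 '(': depth becomes 2
  Position 6 ')': depth becomes 1
  Position 7 '(': depth becomes 2
  Position 8 '(': depth becomes 3
  Position 9 '(': depth becomes 4
  Position 10 ')': depth becomes 3
  Position 11 '(': depth becomes 4
  Position 12 '(': depth becomes 5
  Position 13 '(': depth becomes 6
  Position 14 '(': depth becomes 7
  Position 15 ')': depth becomes 6
  Position 16 ')': depth becomes 5
  Position 17 ')': depth becomes 4
  Position 18 ')': depth becomes 3
  Position 19 ')': depth becomes 2
  Position 20 ')': depth becomes 1
  Position 21 ')': depth becomes 0
Maximum depth reached: 7

7


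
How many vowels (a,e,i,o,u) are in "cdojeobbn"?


Input: cdojeobbn
Checking each character:
  'c' at position 0: consonant
  'd' at position 1: consonant
  'o' at position 2: vowel (running total: 1)
  'j' at position 3: consonant
  'e' at position 4: vowel (running total: 2)
  'o' at position 5: vowel (running total: 3)
  'b' at position 6: consonant
  'b' at position 7: consonant
  'n' at position 8: consonant
Total vowels: 3

3


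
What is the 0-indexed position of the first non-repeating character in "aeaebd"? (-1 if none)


Input: aeaebd
Character frequencies:
  'a': 2
  'b': 1
  'd': 1
  'e': 2
Scanning left to right for freq == 1:
  Position 0 ('a'): freq=2, skip
  Position 1 ('e'): freq=2, skip
  Position 2 ('a'): freq=2, skip
  Position 3 ('e'): freq=2, skip
  Position 4 ('b'): unique! => answer = 4

4


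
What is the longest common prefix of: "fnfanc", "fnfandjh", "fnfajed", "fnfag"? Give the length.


Words: fnfanc, fnfandjh, fnfajed, fnfag
  Position 0: all 'f' => match
  Position 1: all 'n' => match
  Position 2: all 'f' => match
  Position 3: all 'a' => match
  Position 4: ('n', 'n', 'j', 'g') => mismatch, stop
LCP = "fnfa" (length 4)

4


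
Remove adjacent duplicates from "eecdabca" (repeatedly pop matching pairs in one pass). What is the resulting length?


Input: eecdabca
Stack-based adjacent duplicate removal:
  Read 'e': push. Stack: e
  Read 'e': matches stack top 'e' => pop. Stack: (empty)
  Read 'c': push. Stack: c
  Read 'd': push. Stack: cd
  Read 'a': push. Stack: cda
  Read 'b': push. Stack: cdab
  Read 'c': push. Stack: cdabc
  Read 'a': push. Stack: cdabca
Final stack: "cdabca" (length 6)

6


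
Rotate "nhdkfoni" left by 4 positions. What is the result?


Input: "nhdkfoni", rotate left by 4
First 4 characters: "nhdk"
Remaining characters: "foni"
Concatenate remaining + first: "foni" + "nhdk" = "foninhdk"

foninhdk


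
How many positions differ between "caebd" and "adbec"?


Comparing "caebd" and "adbec" position by position:
  Position 0: 'c' vs 'a' => DIFFER
  Position 1: 'a' vs 'd' => DIFFER
  Position 2: 'e' vs 'b' => DIFFER
  Position 3: 'b' vs 'e' => DIFFER
  Position 4: 'd' vs 'c' => DIFFER
Positions that differ: 5

5


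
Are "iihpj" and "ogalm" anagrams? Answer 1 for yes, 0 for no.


Strings: "iihpj", "ogalm"
Sorted first:  hiijp
Sorted second: aglmo
Differ at position 0: 'h' vs 'a' => not anagrams

0


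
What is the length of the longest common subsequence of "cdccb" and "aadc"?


LCS of "cdccb" and "aadc"
DP table:
           a    a    d    c
      0    0    0    0    0
  c   0    0    0    0    1
  d   0    0    0    1    1
  c   0    0    0    1    2
  c   0    0    0    1    2
  b   0    0    0    1    2
LCS length = dp[5][4] = 2

2


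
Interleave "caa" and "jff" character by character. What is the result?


Interleaving "caa" and "jff":
  Position 0: 'c' from first, 'j' from second => "cj"
  Position 1: 'a' from first, 'f' from second => "af"
  Position 2: 'a' from first, 'f' from second => "af"
Result: cjafaf

cjafaf


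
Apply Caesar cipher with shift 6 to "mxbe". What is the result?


Caesar cipher: shift "mxbe" by 6
  'm' (pos 12) + 6 = pos 18 = 's'
  'x' (pos 23) + 6 = pos 3 = 'd'
  'b' (pos 1) + 6 = pos 7 = 'h'
  'e' (pos 4) + 6 = pos 10 = 'k'
Result: sdhk

sdhk


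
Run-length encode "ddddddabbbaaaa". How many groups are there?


Input: ddddddabbbaaaa
Scanning for consecutive runs:
  Group 1: 'd' x 6 (positions 0-5)
  Group 2: 'a' x 1 (positions 6-6)
  Group 3: 'b' x 3 (positions 7-9)
  Group 4: 'a' x 4 (positions 10-13)
Total groups: 4

4


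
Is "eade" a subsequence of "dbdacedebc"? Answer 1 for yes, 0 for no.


Check if "eade" is a subsequence of "dbdacedebc"
Greedy scan:
  Position 0 ('d'): no match needed
  Position 1 ('b'): no match needed
  Position 2 ('d'): no match needed
  Position 3 ('a'): no match needed
  Position 4 ('c'): no match needed
  Position 5 ('e'): matches sub[0] = 'e'
  Position 6 ('d'): no match needed
  Position 7 ('e'): no match needed
  Position 8 ('b'): no match needed
  Position 9 ('c'): no match needed
Only matched 1/4 characters => not a subsequence

0


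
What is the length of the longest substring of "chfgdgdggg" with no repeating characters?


Input: "chfgdgdggg"
Sliding window (track last position of each char):
  Position 0 ('c'): window [0,0] length 1 -- new best
  Position 1 ('h'): window [0,1] length 2 -- new best
  Position 2 ('f'): window [0,2] length 3 -- new best
  Position 3 ('g'): window [0,3] length 4 -- new best
  Position 4 ('d'): window [0,4] length 5 -- new best
  Position 5 ('g'): repeat (last at 3), move window start to 4
  Position 5 ('g'): window [4,5] length 2
  Position 6 ('d'): repeat (last at 4), move window start to 5
  Position 6 ('d'): window [5,6] length 2
  Position 7 ('g'): repeat (last at 5), move window start to 6
  Position 7 ('g'): window [6,7] length 2
  Position 8 ('g'): repeat (last at 7), move window start to 8
  Position 8 ('g'): window [8,8] length 1
  Position 9 ('g'): repeat (last at 8), move window start to 9
  Position 9 ('g'): window [9,9] length 1
Longest substring with no repeats: "chfgd" with length 5

5


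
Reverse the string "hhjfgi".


Input: hhjfgi
Reading characters right to left:
  Position 5: 'i'
  Position 4: 'g'
  Position 3: 'f'
  Position 2: 'j'
  Position 1: 'h'
  Position 0: 'h'
Reversed: igfjhh

igfjhh


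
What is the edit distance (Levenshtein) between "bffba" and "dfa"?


Computing edit distance: "bffba" -> "dfa"
DP table:
           d    f    a
      0    1    2    3
  b   1    1    2    3
  f   2    2    1    2
  f   3    3    2    2
  b   4    4    3    3
  a   5    5    4    3
Edit distance = dp[5][3] = 3

3


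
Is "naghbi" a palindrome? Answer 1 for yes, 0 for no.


Input: naghbi
Reversed: ibhgan
  Compare pos 0 ('n') with pos 5 ('i'): MISMATCH
  Compare pos 1 ('a') with pos 4 ('b'): MISMATCH
  Compare pos 2 ('g') with pos 3 ('h'): MISMATCH
Result: not a palindrome

0


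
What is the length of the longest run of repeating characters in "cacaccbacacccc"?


Input: "cacaccbacacccc"
Scanning for longest run:
  Position 1 ('a'): new char, reset run to 1
  Position 2 ('c'): new char, reset run to 1
  Position 3 ('a'): new char, reset run to 1
  Position 4 ('c'): new char, reset run to 1
  Position 5 ('c'): continues run of 'c', length=2
  Position 6 ('b'): new char, reset run to 1
  Position 7 ('a'): new char, reset run to 1
  Position 8 ('c'): new char, reset run to 1
  Position 9 ('a'): new char, reset run to 1
  Position 10 ('c'): new char, reset run to 1
  Position 11 ('c'): continues run of 'c', length=2
  Position 12 ('c'): continues run of 'c', length=3
  Position 13 ('c'): continues run of 'c', length=4
Longest run: 'c' with length 4

4


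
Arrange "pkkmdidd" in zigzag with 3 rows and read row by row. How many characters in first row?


Zigzag "pkkmdidd" into 3 rows:
Placing characters:
  'p' => row 0
  'k' => row 1
  'k' => row 2
  'm' => row 1
  'd' => row 0
  'i' => row 1
  'd' => row 2
  'd' => row 1
Rows:
  Row 0: "pd"
  Row 1: "kmid"
  Row 2: "kd"
First row length: 2

2


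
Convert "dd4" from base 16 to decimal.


Input: "dd4" in base 16
Positional expansion:
  Digit 'd' (value 13) x 16^2 = 3328
  Digit 'd' (value 13) x 16^1 = 208
  Digit '4' (value 4) x 16^0 = 4
Sum = 3540

3540


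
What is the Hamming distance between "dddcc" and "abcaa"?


Comparing "dddcc" and "abcaa" position by position:
  Position 0: 'd' vs 'a' => differ
  Position 1: 'd' vs 'b' => differ
  Position 2: 'd' vs 'c' => differ
  Position 3: 'c' vs 'a' => differ
  Position 4: 'c' vs 'a' => differ
Total differences (Hamming distance): 5

5


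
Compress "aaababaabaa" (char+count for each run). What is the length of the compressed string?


Input: aaababaabaa
Runs:
  'a' x 3 => "a3"
  'b' x 1 => "b1"
  'a' x 1 => "a1"
  'b' x 1 => "b1"
  'a' x 2 => "a2"
  'b' x 1 => "b1"
  'a' x 2 => "a2"
Compressed: "a3b1a1b1a2b1a2"
Compressed length: 14

14


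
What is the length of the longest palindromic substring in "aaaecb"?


Input: "aaaecb"
Checking substrings for palindromes:
  [0:3] "aaa" (len 3) => palindrome
  [0:2] "aa" (len 2) => palindrome
  [1:3] "aa" (len 2) => palindrome
Longest palindromic substring: "aaa" with length 3

3


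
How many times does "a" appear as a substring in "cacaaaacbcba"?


Searching for "a" in "cacaaaacbcba"
Scanning each position:
  Position 0: "c" => no
  Position 1: "a" => MATCH
  Position 2: "c" => no
  Position 3: "a" => MATCH
  Position 4: "a" => MATCH
  Position 5: "a" => MATCH
  Position 6: "a" => MATCH
  Position 7: "c" => no
  Position 8: "b" => no
  Position 9: "c" => no
  Position 10: "b" => no
  Position 11: "a" => MATCH
Total occurrences: 6

6


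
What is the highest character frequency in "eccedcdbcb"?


Input: eccedcdbcb
Character counts:
  'b': 2
  'c': 4
  'd': 2
  'e': 2
Maximum frequency: 4

4


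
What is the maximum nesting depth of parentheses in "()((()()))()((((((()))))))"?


Input: "()((()()))()((((((()))))))"
Tracking depth:
  Position 0 '(': depth becomes 1
  Position 1 ')': depth becomes 0
  Position 2 '(': depth becomes 1
  Position 3 '(': depth becomes 2
  Position 4 '(': depth becomes 3
  Position 5 ')': depth becomes 2
  Position 6 '(': depth becomes 3
  Position 7 ')': depth becomes 2
  Position 8 ')': depth becomes 1
  Position 9 ')': depth becomes 0
  Position 10 '(': depth becomes 1
  Position 11 ')': depth becomes 0
  Position 12 '(': depth becomes 1
  Position 13 '(': depth becomes 2
  Position 14 '(': depth becomes 3
  Position 15 '(': depth becomes 4
  Position 16 '(': depth becomes 5
  Position 17 '(': depth becomes 6
  Position 18 '(': depth becomes 7
  Position 19 ')': depth becomes 6
  Position 20 ')': depth becomes 5
  Position 21 ')': depth becomes 4
  Position 22 ')': depth becomes 3
  Position 23 ')': depth becomes 2
  Position 24 ')': depth becomes 1
  Position 25 ')': depth becomes 0
Maximum depth reached: 7

7


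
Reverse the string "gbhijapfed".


Input: gbhijapfed
Reading characters right to left:
  Position 9: 'd'
  Position 8: 'e'
  Position 7: 'f'
  Position 6: 'p'
  Position 5: 'a'
  Position 4: 'j'
  Position 3: 'i'
  Position 2: 'h'
  Position 1: 'b'
  Position 0: 'g'
Reversed: defpajihbg

defpajihbg


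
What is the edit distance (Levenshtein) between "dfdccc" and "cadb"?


Computing edit distance: "dfdccc" -> "cadb"
DP table:
           c    a    d    b
      0    1    2    3    4
  d   1    1    2    2    3
  f   2    2    2    3    3
  d   3    3    3    2    3
  c   4    3    4    3    3
  c   5    4    4    4    4
  c   6    5    5    5    5
Edit distance = dp[6][4] = 5

5


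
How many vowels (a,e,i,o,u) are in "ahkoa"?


Input: ahkoa
Checking each character:
  'a' at position 0: vowel (running total: 1)
  'h' at position 1: consonant
  'k' at position 2: consonant
  'o' at position 3: vowel (running total: 2)
  'a' at position 4: vowel (running total: 3)
Total vowels: 3

3


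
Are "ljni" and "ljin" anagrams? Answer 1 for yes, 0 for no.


Strings: "ljni", "ljin"
Sorted first:  ijln
Sorted second: ijln
Sorted forms match => anagrams

1


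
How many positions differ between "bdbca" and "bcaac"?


Comparing "bdbca" and "bcaac" position by position:
  Position 0: 'b' vs 'b' => same
  Position 1: 'd' vs 'c' => DIFFER
  Position 2: 'b' vs 'a' => DIFFER
  Position 3: 'c' vs 'a' => DIFFER
  Position 4: 'a' vs 'c' => DIFFER
Positions that differ: 4

4


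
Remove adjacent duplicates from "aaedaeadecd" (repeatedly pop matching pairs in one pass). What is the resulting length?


Input: aaedaeadecd
Stack-based adjacent duplicate removal:
  Read 'a': push. Stack: a
  Read 'a': matches stack top 'a' => pop. Stack: (empty)
  Read 'e': push. Stack: e
  Read 'd': push. Stack: ed
  Read 'a': push. Stack: eda
  Read 'e': push. Stack: edae
  Read 'a': push. Stack: edaea
  Read 'd': push. Stack: edaead
  Read 'e': push. Stack: edaeade
  Read 'c': push. Stack: edaeadec
  Read 'd': push. Stack: edaeadecd
Final stack: "edaeadecd" (length 9)

9


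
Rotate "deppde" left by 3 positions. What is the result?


Input: "deppde", rotate left by 3
First 3 characters: "dep"
Remaining characters: "pde"
Concatenate remaining + first: "pde" + "dep" = "pdedep"

pdedep


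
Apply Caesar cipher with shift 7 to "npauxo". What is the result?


Caesar cipher: shift "npauxo" by 7
  'n' (pos 13) + 7 = pos 20 = 'u'
  'p' (pos 15) + 7 = pos 22 = 'w'
  'a' (pos 0) + 7 = pos 7 = 'h'
  'u' (pos 20) + 7 = pos 1 = 'b'
  'x' (pos 23) + 7 = pos 4 = 'e'
  'o' (pos 14) + 7 = pos 21 = 'v'
Result: uwhbev

uwhbev


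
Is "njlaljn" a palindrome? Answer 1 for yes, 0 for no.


Input: njlaljn
Reversed: njlaljn
  Compare pos 0 ('n') with pos 6 ('n'): match
  Compare pos 1 ('j') with pos 5 ('j'): match
  Compare pos 2 ('l') with pos 4 ('l'): match
Result: palindrome

1


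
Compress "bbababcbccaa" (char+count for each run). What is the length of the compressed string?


Input: bbababcbccaa
Runs:
  'b' x 2 => "b2"
  'a' x 1 => "a1"
  'b' x 1 => "b1"
  'a' x 1 => "a1"
  'b' x 1 => "b1"
  'c' x 1 => "c1"
  'b' x 1 => "b1"
  'c' x 2 => "c2"
  'a' x 2 => "a2"
Compressed: "b2a1b1a1b1c1b1c2a2"
Compressed length: 18

18


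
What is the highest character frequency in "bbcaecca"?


Input: bbcaecca
Character counts:
  'a': 2
  'b': 2
  'c': 3
  'e': 1
Maximum frequency: 3

3


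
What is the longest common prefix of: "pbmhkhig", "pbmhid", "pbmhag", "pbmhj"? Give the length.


Words: pbmhkhig, pbmhid, pbmhag, pbmhj
  Position 0: all 'p' => match
  Position 1: all 'b' => match
  Position 2: all 'm' => match
  Position 3: all 'h' => match
  Position 4: ('k', 'i', 'a', 'j') => mismatch, stop
LCP = "pbmh" (length 4)

4


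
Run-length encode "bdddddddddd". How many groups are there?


Input: bdddddddddd
Scanning for consecutive runs:
  Group 1: 'b' x 1 (positions 0-0)
  Group 2: 'd' x 10 (positions 1-10)
Total groups: 2

2


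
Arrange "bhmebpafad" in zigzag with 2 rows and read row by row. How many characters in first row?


Zigzag "bhmebpafad" into 2 rows:
Placing characters:
  'b' => row 0
  'h' => row 1
  'm' => row 0
  'e' => row 1
  'b' => row 0
  'p' => row 1
  'a' => row 0
  'f' => row 1
  'a' => row 0
  'd' => row 1
Rows:
  Row 0: "bmbaa"
  Row 1: "hepfd"
First row length: 5

5


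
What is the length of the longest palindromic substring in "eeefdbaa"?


Input: "eeefdbaa"
Checking substrings for palindromes:
  [0:3] "eee" (len 3) => palindrome
  [0:2] "ee" (len 2) => palindrome
  [1:3] "ee" (len 2) => palindrome
  [6:8] "aa" (len 2) => palindrome
Longest palindromic substring: "eee" with length 3

3


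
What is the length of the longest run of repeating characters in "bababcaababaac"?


Input: "bababcaababaac"
Scanning for longest run:
  Position 1 ('a'): new char, reset run to 1
  Position 2 ('b'): new char, reset run to 1
  Position 3 ('a'): new char, reset run to 1
  Position 4 ('b'): new char, reset run to 1
  Position 5 ('c'): new char, reset run to 1
  Position 6 ('a'): new char, reset run to 1
  Position 7 ('a'): continues run of 'a', length=2
  Position 8 ('b'): new char, reset run to 1
  Position 9 ('a'): new char, reset run to 1
  Position 10 ('b'): new char, reset run to 1
  Position 11 ('a'): new char, reset run to 1
  Position 12 ('a'): continues run of 'a', length=2
  Position 13 ('c'): new char, reset run to 1
Longest run: 'a' with length 2

2


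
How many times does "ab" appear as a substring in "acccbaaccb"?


Searching for "ab" in "acccbaaccb"
Scanning each position:
  Position 0: "ac" => no
  Position 1: "cc" => no
  Position 2: "cc" => no
  Position 3: "cb" => no
  Position 4: "ba" => no
  Position 5: "aa" => no
  Position 6: "ac" => no
  Position 7: "cc" => no
  Position 8: "cb" => no
Total occurrences: 0

0


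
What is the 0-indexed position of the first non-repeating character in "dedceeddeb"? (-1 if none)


Input: dedceeddeb
Character frequencies:
  'b': 1
  'c': 1
  'd': 4
  'e': 4
Scanning left to right for freq == 1:
  Position 0 ('d'): freq=4, skip
  Position 1 ('e'): freq=4, skip
  Position 2 ('d'): freq=4, skip
  Position 3 ('c'): unique! => answer = 3

3


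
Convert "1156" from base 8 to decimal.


Input: "1156" in base 8
Positional expansion:
  Digit '1' (value 1) x 8^3 = 512
  Digit '1' (value 1) x 8^2 = 64
  Digit '5' (value 5) x 8^1 = 40
  Digit '6' (value 6) x 8^0 = 6
Sum = 622

622


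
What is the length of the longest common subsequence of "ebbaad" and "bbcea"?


LCS of "ebbaad" and "bbcea"
DP table:
           b    b    c    e    a
      0    0    0    0    0    0
  e   0    0    0    0    1    1
  b   0    1    1    1    1    1
  b   0    1    2    2    2    2
  a   0    1    2    2    2    3
  a   0    1    2    2    2    3
  d   0    1    2    2    2    3
LCS length = dp[6][5] = 3

3


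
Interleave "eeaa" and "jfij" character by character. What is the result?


Interleaving "eeaa" and "jfij":
  Position 0: 'e' from first, 'j' from second => "ej"
  Position 1: 'e' from first, 'f' from second => "ef"
  Position 2: 'a' from first, 'i' from second => "ai"
  Position 3: 'a' from first, 'j' from second => "aj"
Result: ejefaiaj

ejefaiaj


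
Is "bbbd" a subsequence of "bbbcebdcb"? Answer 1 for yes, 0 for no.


Check if "bbbd" is a subsequence of "bbbcebdcb"
Greedy scan:
  Position 0 ('b'): matches sub[0] = 'b'
  Position 1 ('b'): matches sub[1] = 'b'
  Position 2 ('b'): matches sub[2] = 'b'
  Position 3 ('c'): no match needed
  Position 4 ('e'): no match needed
  Position 5 ('b'): no match needed
  Position 6 ('d'): matches sub[3] = 'd'
  Position 7 ('c'): no match needed
  Position 8 ('b'): no match needed
All 4 characters matched => is a subsequence

1


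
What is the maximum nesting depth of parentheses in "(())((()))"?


Input: "(())((()))"
Tracking depth:
  Position 0 '(': depth becomes 1
  Position 1 '(': depth becomes 2
  Position 2 ')': depth becomes 1
  Position 3 ')': depth becomes 0
  Position 4 '(': depth becomes 1
  Position 5 '(': depth becomes 2
  Position 6 '(': depth becomes 3
  Position 7 ')': depth becomes 2
  Position 8 ')': depth becomes 1
  Position 9 ')': depth becomes 0
Maximum depth reached: 3

3


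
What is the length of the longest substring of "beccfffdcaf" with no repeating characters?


Input: "beccfffdcaf"
Sliding window (track last position of each char):
  Position 0 ('b'): window [0,0] length 1 -- new best
  Position 1 ('e'): window [0,1] length 2 -- new best
  Position 2 ('c'): window [0,2] length 3 -- new best
  Position 3 ('c'): repeat (last at 2), move window start to 3
  Position 3 ('c'): window [3,3] length 1
  Position 4 ('f'): window [3,4] length 2
  Position 5 ('f'): repeat (last at 4), move window start to 5
  Position 5 ('f'): window [5,5] length 1
  Position 6 ('f'): repeat (last at 5), move window start to 6
  Position 6 ('f'): window [6,6] length 1
  Position 7 ('d'): window [6,7] length 2
  Position 8 ('c'): window [6,8] length 3
  Position 9 ('a'): window [6,9] length 4 -- new best
  Position 10 ('f'): repeat (last at 6), move window start to 7
  Position 10 ('f'): window [7,10] length 4
Longest substring with no repeats: "fdca" with length 4

4


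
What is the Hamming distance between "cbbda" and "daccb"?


Comparing "cbbda" and "daccb" position by position:
  Position 0: 'c' vs 'd' => differ
  Position 1: 'b' vs 'a' => differ
  Position 2: 'b' vs 'c' => differ
  Position 3: 'd' vs 'c' => differ
  Position 4: 'a' vs 'b' => differ
Total differences (Hamming distance): 5

5


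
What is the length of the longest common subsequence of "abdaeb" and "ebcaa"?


LCS of "abdaeb" and "ebcaa"
DP table:
           e    b    c    a    a
      0    0    0    0    0    0
  a   0    0    0    0    1    1
  b   0    0    1    1    1    1
  d   0    0    1    1    1    1
  a   0    0    1    1    2    2
  e   0    1    1    1    2    2
  b   0    1    2    2    2    2
LCS length = dp[6][5] = 2

2


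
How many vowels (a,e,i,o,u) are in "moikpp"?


Input: moikpp
Checking each character:
  'm' at position 0: consonant
  'o' at position 1: vowel (running total: 1)
  'i' at position 2: vowel (running total: 2)
  'k' at position 3: consonant
  'p' at position 4: consonant
  'p' at position 5: consonant
Total vowels: 2

2


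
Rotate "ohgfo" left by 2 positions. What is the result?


Input: "ohgfo", rotate left by 2
First 2 characters: "oh"
Remaining characters: "gfo"
Concatenate remaining + first: "gfo" + "oh" = "gfooh"

gfooh


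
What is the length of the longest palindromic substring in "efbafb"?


Input: "efbafb"
Checking substrings for palindromes:
  No multi-char palindromic substrings found
Longest palindromic substring: "e" with length 1

1


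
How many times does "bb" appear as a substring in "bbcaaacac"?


Searching for "bb" in "bbcaaacac"
Scanning each position:
  Position 0: "bb" => MATCH
  Position 1: "bc" => no
  Position 2: "ca" => no
  Position 3: "aa" => no
  Position 4: "aa" => no
  Position 5: "ac" => no
  Position 6: "ca" => no
  Position 7: "ac" => no
Total occurrences: 1

1


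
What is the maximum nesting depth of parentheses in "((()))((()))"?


Input: "((()))((()))"
Tracking depth:
  Position 0 '(': depth becomes 1
  Position 1 '(': depth becomes 2
  Position 2 '(': depth becomes 3
  Position 3 ')': depth becomes 2
  Position 4 ')': depth becomes 1
  Position 5 ')': depth becomes 0
  Position 6 '(': depth becomes 1
  Position 7 '(': depth becomes 2
  Position 8 '(': depth becomes 3
  Position 9 ')': depth becomes 2
  Position 10 ')': depth becomes 1
  Position 11 ')': depth becomes 0
Maximum depth reached: 3

3


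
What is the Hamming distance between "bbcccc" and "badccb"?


Comparing "bbcccc" and "badccb" position by position:
  Position 0: 'b' vs 'b' => same
  Position 1: 'b' vs 'a' => differ
  Position 2: 'c' vs 'd' => differ
  Position 3: 'c' vs 'c' => same
  Position 4: 'c' vs 'c' => same
  Position 5: 'c' vs 'b' => differ
Total differences (Hamming distance): 3

3


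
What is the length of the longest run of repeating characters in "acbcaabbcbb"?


Input: "acbcaabbcbb"
Scanning for longest run:
  Position 1 ('c'): new char, reset run to 1
  Position 2 ('b'): new char, reset run to 1
  Position 3 ('c'): new char, reset run to 1
  Position 4 ('a'): new char, reset run to 1
  Position 5 ('a'): continues run of 'a', length=2
  Position 6 ('b'): new char, reset run to 1
  Position 7 ('b'): continues run of 'b', length=2
  Position 8 ('c'): new char, reset run to 1
  Position 9 ('b'): new char, reset run to 1
  Position 10 ('b'): continues run of 'b', length=2
Longest run: 'a' with length 2

2


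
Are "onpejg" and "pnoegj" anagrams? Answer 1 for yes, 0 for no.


Strings: "onpejg", "pnoegj"
Sorted first:  egjnop
Sorted second: egjnop
Sorted forms match => anagrams

1


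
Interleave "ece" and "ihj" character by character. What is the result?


Interleaving "ece" and "ihj":
  Position 0: 'e' from first, 'i' from second => "ei"
  Position 1: 'c' from first, 'h' from second => "ch"
  Position 2: 'e' from first, 'j' from second => "ej"
Result: eichej

eichej


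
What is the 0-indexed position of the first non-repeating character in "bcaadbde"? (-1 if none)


Input: bcaadbde
Character frequencies:
  'a': 2
  'b': 2
  'c': 1
  'd': 2
  'e': 1
Scanning left to right for freq == 1:
  Position 0 ('b'): freq=2, skip
  Position 1 ('c'): unique! => answer = 1

1


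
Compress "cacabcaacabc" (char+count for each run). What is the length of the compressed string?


Input: cacabcaacabc
Runs:
  'c' x 1 => "c1"
  'a' x 1 => "a1"
  'c' x 1 => "c1"
  'a' x 1 => "a1"
  'b' x 1 => "b1"
  'c' x 1 => "c1"
  'a' x 2 => "a2"
  'c' x 1 => "c1"
  'a' x 1 => "a1"
  'b' x 1 => "b1"
  'c' x 1 => "c1"
Compressed: "c1a1c1a1b1c1a2c1a1b1c1"
Compressed length: 22

22


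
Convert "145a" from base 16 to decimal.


Input: "145a" in base 16
Positional expansion:
  Digit '1' (value 1) x 16^3 = 4096
  Digit '4' (value 4) x 16^2 = 1024
  Digit '5' (value 5) x 16^1 = 80
  Digit 'a' (value 10) x 16^0 = 10
Sum = 5210

5210


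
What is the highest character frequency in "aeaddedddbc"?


Input: aeaddedddbc
Character counts:
  'a': 2
  'b': 1
  'c': 1
  'd': 5
  'e': 2
Maximum frequency: 5

5


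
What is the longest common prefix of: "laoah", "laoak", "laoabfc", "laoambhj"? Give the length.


Words: laoah, laoak, laoabfc, laoambhj
  Position 0: all 'l' => match
  Position 1: all 'a' => match
  Position 2: all 'o' => match
  Position 3: all 'a' => match
  Position 4: ('h', 'k', 'b', 'm') => mismatch, stop
LCP = "laoa" (length 4)

4


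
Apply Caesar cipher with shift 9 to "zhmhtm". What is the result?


Caesar cipher: shift "zhmhtm" by 9
  'z' (pos 25) + 9 = pos 8 = 'i'
  'h' (pos 7) + 9 = pos 16 = 'q'
  'm' (pos 12) + 9 = pos 21 = 'v'
  'h' (pos 7) + 9 = pos 16 = 'q'
  't' (pos 19) + 9 = pos 2 = 'c'
  'm' (pos 12) + 9 = pos 21 = 'v'
Result: iqvqcv

iqvqcv


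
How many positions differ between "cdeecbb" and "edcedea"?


Comparing "cdeecbb" and "edcedea" position by position:
  Position 0: 'c' vs 'e' => DIFFER
  Position 1: 'd' vs 'd' => same
  Position 2: 'e' vs 'c' => DIFFER
  Position 3: 'e' vs 'e' => same
  Position 4: 'c' vs 'd' => DIFFER
  Position 5: 'b' vs 'e' => DIFFER
  Position 6: 'b' vs 'a' => DIFFER
Positions that differ: 5

5


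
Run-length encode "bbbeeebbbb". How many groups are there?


Input: bbbeeebbbb
Scanning for consecutive runs:
  Group 1: 'b' x 3 (positions 0-2)
  Group 2: 'e' x 3 (positions 3-5)
  Group 3: 'b' x 4 (positions 6-9)
Total groups: 3

3


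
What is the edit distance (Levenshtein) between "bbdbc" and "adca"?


Computing edit distance: "bbdbc" -> "adca"
DP table:
           a    d    c    a
      0    1    2    3    4
  b   1    1    2    3    4
  b   2    2    2    3    4
  d   3    3    2    3    4
  b   4    4    3    3    4
  c   5    5    4    3    4
Edit distance = dp[5][4] = 4

4


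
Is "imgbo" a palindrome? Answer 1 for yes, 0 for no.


Input: imgbo
Reversed: obgmi
  Compare pos 0 ('i') with pos 4 ('o'): MISMATCH
  Compare pos 1 ('m') with pos 3 ('b'): MISMATCH
Result: not a palindrome

0


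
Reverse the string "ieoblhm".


Input: ieoblhm
Reading characters right to left:
  Position 6: 'm'
  Position 5: 'h'
  Position 4: 'l'
  Position 3: 'b'
  Position 2: 'o'
  Position 1: 'e'
  Position 0: 'i'
Reversed: mhlboei

mhlboei


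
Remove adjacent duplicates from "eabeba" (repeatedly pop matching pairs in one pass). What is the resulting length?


Input: eabeba
Stack-based adjacent duplicate removal:
  Read 'e': push. Stack: e
  Read 'a': push. Stack: ea
  Read 'b': push. Stack: eab
  Read 'e': push. Stack: eabe
  Read 'b': push. Stack: eabeb
  Read 'a': push. Stack: eabeba
Final stack: "eabeba" (length 6)

6


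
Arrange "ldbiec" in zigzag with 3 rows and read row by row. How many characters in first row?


Zigzag "ldbiec" into 3 rows:
Placing characters:
  'l' => row 0
  'd' => row 1
  'b' => row 2
  'i' => row 1
  'e' => row 0
  'c' => row 1
Rows:
  Row 0: "le"
  Row 1: "dic"
  Row 2: "b"
First row length: 2

2


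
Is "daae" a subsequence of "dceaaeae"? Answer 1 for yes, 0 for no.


Check if "daae" is a subsequence of "dceaaeae"
Greedy scan:
  Position 0 ('d'): matches sub[0] = 'd'
  Position 1 ('c'): no match needed
  Position 2 ('e'): no match needed
  Position 3 ('a'): matches sub[1] = 'a'
  Position 4 ('a'): matches sub[2] = 'a'
  Position 5 ('e'): matches sub[3] = 'e'
  Position 6 ('a'): no match needed
  Position 7 ('e'): no match needed
All 4 characters matched => is a subsequence

1


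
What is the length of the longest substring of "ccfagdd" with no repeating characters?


Input: "ccfagdd"
Sliding window (track last position of each char):
  Position 0 ('c'): window [0,0] length 1 -- new best
  Position 1 ('c'): repeat (last at 0), move window start to 1
  Position 1 ('c'): window [1,1] length 1
  Position 2 ('f'): window [1,2] length 2 -- new best
  Position 3 ('a'): window [1,3] length 3 -- new best
  Position 4 ('g'): window [1,4] length 4 -- new best
  Position 5 ('d'): window [1,5] length 5 -- new best
  Position 6 ('d'): repeat (last at 5), move window start to 6
  Position 6 ('d'): window [6,6] length 1
Longest substring with no repeats: "cfagd" with length 5

5


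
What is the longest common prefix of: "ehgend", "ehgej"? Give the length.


Words: ehgend, ehgej
  Position 0: all 'e' => match
  Position 1: all 'h' => match
  Position 2: all 'g' => match
  Position 3: all 'e' => match
  Position 4: ('n', 'j') => mismatch, stop
LCP = "ehge" (length 4)

4


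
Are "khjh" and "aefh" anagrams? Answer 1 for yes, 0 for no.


Strings: "khjh", "aefh"
Sorted first:  hhjk
Sorted second: aefh
Differ at position 0: 'h' vs 'a' => not anagrams

0


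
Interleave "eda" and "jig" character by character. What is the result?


Interleaving "eda" and "jig":
  Position 0: 'e' from first, 'j' from second => "ej"
  Position 1: 'd' from first, 'i' from second => "di"
  Position 2: 'a' from first, 'g' from second => "ag"
Result: ejdiag

ejdiag


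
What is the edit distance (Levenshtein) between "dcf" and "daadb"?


Computing edit distance: "dcf" -> "daadb"
DP table:
           d    a    a    d    b
      0    1    2    3    4    5
  d   1    0    1    2    3    4
  c   2    1    1    2    3    4
  f   3    2    2    2    3    4
Edit distance = dp[3][5] = 4

4


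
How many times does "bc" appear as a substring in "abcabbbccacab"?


Searching for "bc" in "abcabbbccacab"
Scanning each position:
  Position 0: "ab" => no
  Position 1: "bc" => MATCH
  Position 2: "ca" => no
  Position 3: "ab" => no
  Position 4: "bb" => no
  Position 5: "bb" => no
  Position 6: "bc" => MATCH
  Position 7: "cc" => no
  Position 8: "ca" => no
  Position 9: "ac" => no
  Position 10: "ca" => no
  Position 11: "ab" => no
Total occurrences: 2

2


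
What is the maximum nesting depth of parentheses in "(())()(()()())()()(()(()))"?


Input: "(())()(()()())()()(()(()))"
Tracking depth:
  Position 0 '(': depth becomes 1
  Position 1 '(': depth becomes 2
  Position 2 ')': depth becomes 1
  Position 3 ')': depth becomes 0
  Position 4 '(': depth becomes 1
  Position 5 ')': depth becomes 0
  Position 6 '(': depth becomes 1
  Position 7 '(': depth becomes 2
  Position 8 ')': depth becomes 1
  Position 9 '(': depth becomes 2
  Position 10 ')': depth becomes 1
  Position 11 '(': depth becomes 2
  Position 12 ')': depth becomes 1
  Position 13 ')': depth becomes 0
  Position 14 '(': depth becomes 1
  Position 15 ')': depth becomes 0
  Position 16 '(': depth becomes 1
  Position 17 ')': depth becomes 0
  Position 18 '(': depth becomes 1
  Position 19 '(': depth becomes 2
  Position 20 ')': depth becomes 1
  Position 21 '(': depth becomes 2
  Position 22 '(': depth becomes 3
  Position 23 ')': depth becomes 2
  Position 24 ')': depth becomes 1
  Position 25 ')': depth becomes 0
Maximum depth reached: 3

3


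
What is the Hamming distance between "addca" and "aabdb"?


Comparing "addca" and "aabdb" position by position:
  Position 0: 'a' vs 'a' => same
  Position 1: 'd' vs 'a' => differ
  Position 2: 'd' vs 'b' => differ
  Position 3: 'c' vs 'd' => differ
  Position 4: 'a' vs 'b' => differ
Total differences (Hamming distance): 4

4


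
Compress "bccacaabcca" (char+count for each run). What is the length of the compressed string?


Input: bccacaabcca
Runs:
  'b' x 1 => "b1"
  'c' x 2 => "c2"
  'a' x 1 => "a1"
  'c' x 1 => "c1"
  'a' x 2 => "a2"
  'b' x 1 => "b1"
  'c' x 2 => "c2"
  'a' x 1 => "a1"
Compressed: "b1c2a1c1a2b1c2a1"
Compressed length: 16

16


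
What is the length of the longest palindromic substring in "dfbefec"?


Input: "dfbefec"
Checking substrings for palindromes:
  [3:6] "efe" (len 3) => palindrome
Longest palindromic substring: "efe" with length 3

3


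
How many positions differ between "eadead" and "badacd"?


Comparing "eadead" and "badacd" position by position:
  Position 0: 'e' vs 'b' => DIFFER
  Position 1: 'a' vs 'a' => same
  Position 2: 'd' vs 'd' => same
  Position 3: 'e' vs 'a' => DIFFER
  Position 4: 'a' vs 'c' => DIFFER
  Position 5: 'd' vs 'd' => same
Positions that differ: 3

3


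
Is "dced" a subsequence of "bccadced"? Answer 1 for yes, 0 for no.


Check if "dced" is a subsequence of "bccadced"
Greedy scan:
  Position 0 ('b'): no match needed
  Position 1 ('c'): no match needed
  Position 2 ('c'): no match needed
  Position 3 ('a'): no match needed
  Position 4 ('d'): matches sub[0] = 'd'
  Position 5 ('c'): matches sub[1] = 'c'
  Position 6 ('e'): matches sub[2] = 'e'
  Position 7 ('d'): matches sub[3] = 'd'
All 4 characters matched => is a subsequence

1


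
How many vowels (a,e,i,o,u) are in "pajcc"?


Input: pajcc
Checking each character:
  'p' at position 0: consonant
  'a' at position 1: vowel (running total: 1)
  'j' at position 2: consonant
  'c' at position 3: consonant
  'c' at position 4: consonant
Total vowels: 1

1


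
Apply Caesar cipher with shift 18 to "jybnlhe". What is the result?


Caesar cipher: shift "jybnlhe" by 18
  'j' (pos 9) + 18 = pos 1 = 'b'
  'y' (pos 24) + 18 = pos 16 = 'q'
  'b' (pos 1) + 18 = pos 19 = 't'
  'n' (pos 13) + 18 = pos 5 = 'f'
  'l' (pos 11) + 18 = pos 3 = 'd'
  'h' (pos 7) + 18 = pos 25 = 'z'
  'e' (pos 4) + 18 = pos 22 = 'w'
Result: bqtfdzw

bqtfdzw


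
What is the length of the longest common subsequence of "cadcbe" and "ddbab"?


LCS of "cadcbe" and "ddbab"
DP table:
           d    d    b    a    b
      0    0    0    0    0    0
  c   0    0    0    0    0    0
  a   0    0    0    0    1    1
  d   0    1    1    1    1    1
  c   0    1    1    1    1    1
  b   0    1    1    2    2    2
  e   0    1    1    2    2    2
LCS length = dp[6][5] = 2

2


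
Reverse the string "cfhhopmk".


Input: cfhhopmk
Reading characters right to left:
  Position 7: 'k'
  Position 6: 'm'
  Position 5: 'p'
  Position 4: 'o'
  Position 3: 'h'
  Position 2: 'h'
  Position 1: 'f'
  Position 0: 'c'
Reversed: kmpohhfc

kmpohhfc


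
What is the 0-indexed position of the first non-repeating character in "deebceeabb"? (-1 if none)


Input: deebceeabb
Character frequencies:
  'a': 1
  'b': 3
  'c': 1
  'd': 1
  'e': 4
Scanning left to right for freq == 1:
  Position 0 ('d'): unique! => answer = 0

0


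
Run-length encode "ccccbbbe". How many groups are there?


Input: ccccbbbe
Scanning for consecutive runs:
  Group 1: 'c' x 4 (positions 0-3)
  Group 2: 'b' x 3 (positions 4-6)
  Group 3: 'e' x 1 (positions 7-7)
Total groups: 3

3


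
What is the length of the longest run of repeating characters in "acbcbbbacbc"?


Input: "acbcbbbacbc"
Scanning for longest run:
  Position 1 ('c'): new char, reset run to 1
  Position 2 ('b'): new char, reset run to 1
  Position 3 ('c'): new char, reset run to 1
  Position 4 ('b'): new char, reset run to 1
  Position 5 ('b'): continues run of 'b', length=2
  Position 6 ('b'): continues run of 'b', length=3
  Position 7 ('a'): new char, reset run to 1
  Position 8 ('c'): new char, reset run to 1
  Position 9 ('b'): new char, reset run to 1
  Position 10 ('c'): new char, reset run to 1
Longest run: 'b' with length 3

3


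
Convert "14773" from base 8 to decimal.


Input: "14773" in base 8
Positional expansion:
  Digit '1' (value 1) x 8^4 = 4096
  Digit '4' (value 4) x 8^3 = 2048
  Digit '7' (value 7) x 8^2 = 448
  Digit '7' (value 7) x 8^1 = 56
  Digit '3' (value 3) x 8^0 = 3
Sum = 6651

6651


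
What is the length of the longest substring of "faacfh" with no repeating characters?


Input: "faacfh"
Sliding window (track last position of each char):
  Position 0 ('f'): window [0,0] length 1 -- new best
  Position 1 ('a'): window [0,1] length 2 -- new best
  Position 2 ('a'): repeat (last at 1), move window start to 2
  Position 2 ('a'): window [2,2] length 1
  Position 3 ('c'): window [2,3] length 2
  Position 4 ('f'): window [2,4] length 3 -- new best
  Position 5 ('h'): window [2,5] length 4 -- new best
Longest substring with no repeats: "acfh" with length 4

4


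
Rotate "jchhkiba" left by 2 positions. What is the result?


Input: "jchhkiba", rotate left by 2
First 2 characters: "jc"
Remaining characters: "hhkiba"
Concatenate remaining + first: "hhkiba" + "jc" = "hhkibajc"

hhkibajc


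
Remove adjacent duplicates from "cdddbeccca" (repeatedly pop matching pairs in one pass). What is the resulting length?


Input: cdddbeccca
Stack-based adjacent duplicate removal:
  Read 'c': push. Stack: c
  Read 'd': push. Stack: cd
  Read 'd': matches stack top 'd' => pop. Stack: c
  Read 'd': push. Stack: cd
  Read 'b': push. Stack: cdb
  Read 'e': push. Stack: cdbe
  Read 'c': push. Stack: cdbec
  Read 'c': matches stack top 'c' => pop. Stack: cdbe
  Read 'c': push. Stack: cdbec
  Read 'a': push. Stack: cdbeca
Final stack: "cdbeca" (length 6)

6
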